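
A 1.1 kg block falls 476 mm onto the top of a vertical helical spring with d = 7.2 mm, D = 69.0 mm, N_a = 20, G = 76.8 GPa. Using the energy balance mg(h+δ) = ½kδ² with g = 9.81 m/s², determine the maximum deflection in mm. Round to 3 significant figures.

k = Gd⁴/(8D³N_a) = (76.8×10³)(7.2⁴)/(8·69.0³·20) = 3.9267 N/mm
W = mg = 1.1 × 9.81 = 10.791 N
½kδ² − Wδ − Wh = 0 → δ = (W + √(W² + 2kWh))/k
δ = (10.791 + √(116.45 + 40338.8))/3.9267 = (10.791 + 201.13)/3.9267 = 53.971 mm

54.0 mm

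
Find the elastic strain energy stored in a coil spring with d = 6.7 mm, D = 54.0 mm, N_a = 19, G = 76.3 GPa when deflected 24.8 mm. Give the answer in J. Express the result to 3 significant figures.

1.98 J

k = Gd⁴/(8D³N_a) = (76.3×10³)(6.7⁴)/(8·54.0³·19) = 6.4239 N/mm
U = ½kδ² = 0.5 × 6.4239 × 24.8² = 1975.5 N·mm = 1.9755 J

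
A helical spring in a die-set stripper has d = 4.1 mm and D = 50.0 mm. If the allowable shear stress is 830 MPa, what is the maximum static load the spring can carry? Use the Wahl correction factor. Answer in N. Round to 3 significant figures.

402 N

C = D/d = 50.0/4.1 = 12.1951
K_W = (4C−1)/(4C−4) + 0.615/C = 47.780/44.780 + 0.0504 = 1.1174
τ_max = K·8FD/(πd³) → F_max = τ_allow·πd³/(8DK)
F_max = 830·π·4.1³/(8·50.0·1.1174) = 1.7971e+05/446.97 = 402.07 N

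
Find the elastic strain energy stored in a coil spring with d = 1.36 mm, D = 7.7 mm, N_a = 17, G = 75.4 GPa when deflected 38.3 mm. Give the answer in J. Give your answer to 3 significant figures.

k = Gd⁴/(8D³N_a) = (75.4×10³)(1.36⁴)/(8·7.7³·17) = 4.1545 N/mm
U = ½kδ² = 0.5 × 4.1545 × 38.3² = 3047.1 N·mm = 3.0471 J

3.05 J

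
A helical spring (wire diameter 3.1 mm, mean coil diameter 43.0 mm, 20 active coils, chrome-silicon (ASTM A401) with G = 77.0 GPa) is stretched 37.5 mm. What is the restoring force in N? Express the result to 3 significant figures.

21.0 N

k = Gd⁴/(8D³N_a) = (77.0×10³)(3.1⁴)/(8·43.0³·20) = 0.559 N/mm
F = k·δ = 0.559 × 37.5 = 20.963 N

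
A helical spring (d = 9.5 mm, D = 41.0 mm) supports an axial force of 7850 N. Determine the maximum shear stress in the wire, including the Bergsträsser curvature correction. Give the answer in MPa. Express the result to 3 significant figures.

Spring index C = D/d = 41.0/9.5 = 4.3158
K_B = (4C+2)/(4C−3) = 19.263/14.263 = 1.3506
τ₀ = 8FD/(πd³) = 8·7850·41.0/(π·9.5³) = 2.5748e+06/2693.5 = 955.92 MPa
τ_max = K·τ₀ = 1.3506 × 955.92 = 1291 MPa

1290 MPa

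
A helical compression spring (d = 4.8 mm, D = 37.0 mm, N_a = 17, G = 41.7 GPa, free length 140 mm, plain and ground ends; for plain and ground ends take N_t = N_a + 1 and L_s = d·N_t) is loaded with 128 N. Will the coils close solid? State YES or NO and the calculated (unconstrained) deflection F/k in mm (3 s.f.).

NO, δ = 39.8 mm

k = Gd⁴/(8D³N_a) = (41.7×10³)(4.8⁴)/(8·37.0³·17) = 3.2133 N/mm
N_t = 18; L_s = 4.8·18 = 86.4 mm; δ_solid = L₀ − L_s = 140 − 86.4 = 53.6 mm
δ = F/k = 128/3.2133 = 39.834 mm
δ < δ_solid → spring does not go solid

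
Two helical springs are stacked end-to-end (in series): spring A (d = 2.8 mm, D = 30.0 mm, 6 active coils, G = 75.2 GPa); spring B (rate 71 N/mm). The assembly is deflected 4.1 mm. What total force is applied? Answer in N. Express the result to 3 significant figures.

13.9 N

k_A = Gd⁴/(8D³N_a) = (75.2×10³)(2.8⁴)/(8·30.0³·6) = 3.5665 N/mm
Series: 1/k_eq = 1/3.5665 + 1/71 = 0.29447; k_eq = 3.3959 N/mm
F = k_eq·δ = 3.3959·4.1 = 13.923 N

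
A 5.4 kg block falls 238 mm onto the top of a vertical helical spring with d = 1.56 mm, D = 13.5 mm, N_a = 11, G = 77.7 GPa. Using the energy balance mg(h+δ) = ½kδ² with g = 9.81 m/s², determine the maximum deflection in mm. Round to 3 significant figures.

137 mm

k = Gd⁴/(8D³N_a) = (77.7×10³)(1.56⁴)/(8·13.5³·11) = 2.1254 N/mm
W = mg = 5.4 × 9.81 = 52.974 N
½kδ² − Wδ − Wh = 0 → δ = (W + √(W² + 2kWh))/k
δ = (52.974 + √(2806.2 + 53592.6))/2.1254 = (52.974 + 237.48)/2.1254 = 136.66 mm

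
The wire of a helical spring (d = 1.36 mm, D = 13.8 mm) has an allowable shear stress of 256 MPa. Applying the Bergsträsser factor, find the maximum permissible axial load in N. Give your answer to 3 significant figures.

C = D/d = 13.8/1.36 = 10.1471
K_B = (4C+2)/(4C−3) = 42.588/37.588 = 1.1330
τ_max = K·8FD/(πd³) → F_max = τ_allow·πd³/(8DK)
F_max = 256·π·1.36³/(8·13.8·1.1330) = 2023/125.09 = 16.173 N

16.2 N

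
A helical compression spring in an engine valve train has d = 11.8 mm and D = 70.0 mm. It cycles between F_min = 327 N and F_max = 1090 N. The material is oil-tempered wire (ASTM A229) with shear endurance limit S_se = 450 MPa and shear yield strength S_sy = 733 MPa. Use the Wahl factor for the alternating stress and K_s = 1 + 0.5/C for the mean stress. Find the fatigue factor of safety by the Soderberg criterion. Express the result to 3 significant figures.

C = D/d = 70.0/11.8 = 5.9322; K_W = (4C−1)/(4C−4)+0.615/C = 1.2557; K_s = 1+0.5/C = 1.0843
F_a = (F_max−F_min)/2 = 381.5 N; F_m = (F_max+F_min)/2 = 708.5 N
τ_a = K_W·8F_aD/(πd³) = 1.2557 × 41.389 = 51.974 MPa
τ_m = K_s·8F_mD/(πd³) = 1.0843 × 76.866 = 83.344 MPa
Soderberg: 1/n_f = τ_a/S_se + τ_m/S_sy = 51.974/450 + 83.344/733 = 0.11550 + 0.11370 = 0.2292
n_f = 1/0.2292 = 4.363

4.36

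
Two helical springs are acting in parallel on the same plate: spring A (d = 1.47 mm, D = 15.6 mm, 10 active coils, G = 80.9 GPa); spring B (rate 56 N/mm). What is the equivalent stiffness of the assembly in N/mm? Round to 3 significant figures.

k_A = Gd⁴/(8D³N_a) = (80.9×10³)(1.47⁴)/(8·15.6³·10) = 1.2438 N/mm
Parallel: k_eq = 1.2438 + 56 = 57.244 N/mm

57.2 N/mm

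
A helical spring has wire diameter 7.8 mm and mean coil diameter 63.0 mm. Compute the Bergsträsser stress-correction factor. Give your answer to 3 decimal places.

C = D/d = 63.0/7.8 = 8.0769
K_B = (4C+2)/(4C−3) = 34.308/29.308 = 1.1706

1.171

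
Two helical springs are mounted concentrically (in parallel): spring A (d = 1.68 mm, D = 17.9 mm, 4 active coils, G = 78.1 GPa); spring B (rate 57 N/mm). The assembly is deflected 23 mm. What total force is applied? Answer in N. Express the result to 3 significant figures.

1390 N

k_A = Gd⁴/(8D³N_a) = (78.1×10³)(1.68⁴)/(8·17.9³·4) = 3.3898 N/mm
Parallel: k_eq = 3.3898 + 57 = 60.39 N/mm
F = k_eq·δ = 60.39·23 = 1389 N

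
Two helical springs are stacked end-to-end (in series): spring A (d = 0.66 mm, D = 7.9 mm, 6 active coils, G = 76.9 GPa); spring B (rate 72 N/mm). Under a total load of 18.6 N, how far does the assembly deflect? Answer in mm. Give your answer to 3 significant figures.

k_A = Gd⁴/(8D³N_a) = (76.9×10³)(0.66⁴)/(8·7.9³·6) = 0.61657 N/mm
Series: 1/k_eq = 1/0.61657 + 1/72 = 1.6358; k_eq = 0.61133 N/mm
δ = F/k_eq = 18.6/0.61133 = 30.425 mm

30.4 mm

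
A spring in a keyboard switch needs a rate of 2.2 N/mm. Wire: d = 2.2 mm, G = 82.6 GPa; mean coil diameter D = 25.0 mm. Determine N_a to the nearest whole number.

7

N_a = Gd⁴/(8D³k) = (82.6×10³ × 2.2⁴)/(8 × 25.0³ × 2.2)
    = 1.93495e+06 / 275000 = 7.036 → 7 coils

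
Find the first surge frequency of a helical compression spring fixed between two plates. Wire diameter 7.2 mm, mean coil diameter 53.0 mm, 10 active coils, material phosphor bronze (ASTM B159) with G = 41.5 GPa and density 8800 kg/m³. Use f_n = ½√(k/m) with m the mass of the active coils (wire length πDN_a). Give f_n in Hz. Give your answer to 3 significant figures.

62.6 Hz

k = Gd⁴/(8D³N_a) = (41.5×10³)(7.2⁴)/(8·53.0³·10) = 9.364 N/mm = 9364 N/m
Wire length L = πDN_a = π·53.0·10 = 1665 mm
m = ρ·(πd²/4)·L = 8800 × 40.715×10⁻⁶ m² × 1.665 m = 0.59657 kg
f_n = ½√(k/m) = 0.5·√(9364/0.59657) = 0.5·√(15696) = 62.642 Hz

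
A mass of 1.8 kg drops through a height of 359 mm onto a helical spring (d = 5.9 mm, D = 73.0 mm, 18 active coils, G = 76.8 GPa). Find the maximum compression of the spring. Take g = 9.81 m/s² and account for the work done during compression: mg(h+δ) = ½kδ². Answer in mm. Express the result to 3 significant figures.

k = Gd⁴/(8D³N_a) = (76.8×10³)(5.9⁴)/(8·73.0³·18) = 1.6613 N/mm
W = mg = 1.8 × 9.81 = 17.658 N
½kδ² − Wδ − Wh = 0 → δ = (W + √(W² + 2kWh))/k
δ = (17.658 + √(311.8 + 21062.2))/1.6613 = (17.658 + 146.2)/1.6613 = 98.634 mm

98.6 mm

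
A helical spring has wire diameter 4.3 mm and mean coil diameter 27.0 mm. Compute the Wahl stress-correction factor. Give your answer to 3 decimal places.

C = D/d = 27.0/4.3 = 6.2791
K_W = (4C−1)/(4C−4) + 0.615/C = 24.116/21.116 + 0.0979 = 1.2400

1.240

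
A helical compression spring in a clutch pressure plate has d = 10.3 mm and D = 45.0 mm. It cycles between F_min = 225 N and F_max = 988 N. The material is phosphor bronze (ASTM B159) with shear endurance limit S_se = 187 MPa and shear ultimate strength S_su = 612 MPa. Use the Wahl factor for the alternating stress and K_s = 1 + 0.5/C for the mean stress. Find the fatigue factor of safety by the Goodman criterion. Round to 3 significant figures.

2.45

C = D/d = 45.0/10.3 = 4.3689; K_W = (4C−1)/(4C−4)+0.615/C = 1.3634; K_s = 1+0.5/C = 1.1144
F_a = (F_max−F_min)/2 = 381.5 N; F_m = (F_max+F_min)/2 = 606.5 N
τ_a = K_W·8F_aD/(πd³) = 1.3634 × 40.007 = 54.545 MPa
τ_m = K_s·8F_mD/(πd³) = 1.1144 × 63.602 = 70.881 MPa
Goodman: 1/n_f = τ_a/S_se + τ_m/S_su = 54.545/187 + 70.881/612 = 0.29168 + 0.11582 = 0.4075
n_f = 1/0.4075 = 2.454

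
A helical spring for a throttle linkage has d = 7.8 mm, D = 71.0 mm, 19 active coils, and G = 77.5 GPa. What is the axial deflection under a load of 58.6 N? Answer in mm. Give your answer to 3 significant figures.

11.1 mm

k = Gd⁴/(8D³N_a) = (77.5×10³)(7.8⁴)/(8·71.0³·19) = 5.273 N/mm
δ = F/k = 58.6 / 5.273 = 11.113 mm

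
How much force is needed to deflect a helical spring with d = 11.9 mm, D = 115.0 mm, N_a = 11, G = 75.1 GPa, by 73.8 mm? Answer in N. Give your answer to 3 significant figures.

k = Gd⁴/(8D³N_a) = (75.1×10³)(11.9⁴)/(8·115.0³·11) = 11.253 N/mm
F = k·δ = 11.253 × 73.8 = 830.44 N

830 N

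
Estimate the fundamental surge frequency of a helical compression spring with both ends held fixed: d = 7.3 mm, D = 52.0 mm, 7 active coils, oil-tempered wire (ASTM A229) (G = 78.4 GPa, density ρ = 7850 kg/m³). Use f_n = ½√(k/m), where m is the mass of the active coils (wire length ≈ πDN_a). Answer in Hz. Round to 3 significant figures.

k = Gd⁴/(8D³N_a) = (78.4×10³)(7.3⁴)/(8·52.0³·7) = 28.275 N/mm = 28275 N/m
Wire length L = πDN_a = π·52.0·7 = 1143.5 mm
m = ρ·(πd²/4)·L = 7850 × 41.854×10⁻⁶ m² × 1.1435 m = 0.37571 kg
f_n = ½√(k/m) = 0.5·√(28275/0.37571) = 0.5·√(75258) = 137.17 Hz

137 Hz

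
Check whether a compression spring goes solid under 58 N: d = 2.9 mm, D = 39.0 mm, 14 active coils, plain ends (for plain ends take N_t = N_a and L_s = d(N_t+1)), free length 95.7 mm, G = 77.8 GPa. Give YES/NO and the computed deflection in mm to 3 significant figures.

k = Gd⁴/(8D³N_a) = (77.8×10³)(2.9⁴)/(8·39.0³·14) = 0.82825 N/mm
N_t = 14; L_s = 2.9·15 = 43.5 mm; δ_solid = L₀ − L_s = 95.7 − 43.5 = 52.2 mm
δ = F/k = 58/0.82825 = 70.027 mm
δ ≥ δ_solid → spring goes solid

YES, δ = 70.0 mm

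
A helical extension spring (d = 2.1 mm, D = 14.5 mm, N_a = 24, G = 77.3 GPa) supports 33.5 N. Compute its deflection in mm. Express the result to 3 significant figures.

k = Gd⁴/(8D³N_a) = (77.3×10³)(2.1⁴)/(8·14.5³·24) = 2.5683 N/mm
δ = F/k = 33.5 / 2.5683 = 13.043 mm

13.0 mm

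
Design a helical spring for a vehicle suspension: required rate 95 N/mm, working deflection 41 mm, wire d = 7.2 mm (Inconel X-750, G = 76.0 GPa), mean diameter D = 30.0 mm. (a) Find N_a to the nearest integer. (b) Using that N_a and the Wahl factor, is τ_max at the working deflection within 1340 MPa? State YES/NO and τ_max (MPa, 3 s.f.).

(a) 10 coils; (b) YES, τ_max = 1100 MPa

N_a = Gd⁴/(8D³k) = (76.0×10³)(7.2⁴)/(8·30.0³·95) = 9.953 → N_a = 10
Actual rate k = Gd⁴/(8D³·10) = 94.556 N/mm
Working load F = kδ = 94.556·41 = 3876.8 N
C = 30.0/7.2 = 4.1667; K_W = (4C−1)/(4C−4)+0.615/C = 1.3844
τ_max = K_W·8FD/(πd³) = 1.3844·793.48 = 1098.5 MPa
τ_max ≤ 1340 MPa → acceptable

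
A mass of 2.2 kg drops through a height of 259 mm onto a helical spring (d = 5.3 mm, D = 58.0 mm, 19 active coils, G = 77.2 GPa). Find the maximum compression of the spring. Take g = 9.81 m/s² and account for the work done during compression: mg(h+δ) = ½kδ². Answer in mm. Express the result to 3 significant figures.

85.0 mm

k = Gd⁴/(8D³N_a) = (77.2×10³)(5.3⁴)/(8·58.0³·19) = 2.054 N/mm
W = mg = 2.2 × 9.81 = 21.582 N
½kδ² − Wδ − Wh = 0 → δ = (W + √(W² + 2kWh))/k
δ = (21.582 + √(465.78 + 22962.3))/2.054 = (21.582 + 153.06)/2.054 = 85.028 mm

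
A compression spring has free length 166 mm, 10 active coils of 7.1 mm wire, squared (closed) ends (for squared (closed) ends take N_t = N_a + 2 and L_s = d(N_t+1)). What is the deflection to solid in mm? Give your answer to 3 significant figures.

73.7 mm

N_t = 12; L_s = 7.1·13 = 92.3 mm
δ_solid = L₀ − L_s = 166 − 92.3 = 73.7 mm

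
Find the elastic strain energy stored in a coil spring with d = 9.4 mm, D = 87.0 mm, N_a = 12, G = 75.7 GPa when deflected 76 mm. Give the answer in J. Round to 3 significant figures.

k = Gd⁴/(8D³N_a) = (75.7×10³)(9.4⁴)/(8·87.0³·12) = 9.3493 N/mm
U = ½kδ² = 0.5 × 9.3493 × 76² = 27001 N·mm = 27.001 J

27.0 J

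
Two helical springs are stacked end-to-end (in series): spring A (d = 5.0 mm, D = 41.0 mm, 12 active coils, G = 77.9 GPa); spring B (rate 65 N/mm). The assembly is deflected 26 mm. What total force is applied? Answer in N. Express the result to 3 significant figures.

k_A = Gd⁴/(8D³N_a) = (77.9×10³)(5.0⁴)/(8·41.0³·12) = 7.3586 N/mm
Series: 1/k_eq = 1/7.3586 + 1/65 = 0.15128; k_eq = 6.6103 N/mm
F = k_eq·δ = 6.6103·26 = 171.87 N

172 N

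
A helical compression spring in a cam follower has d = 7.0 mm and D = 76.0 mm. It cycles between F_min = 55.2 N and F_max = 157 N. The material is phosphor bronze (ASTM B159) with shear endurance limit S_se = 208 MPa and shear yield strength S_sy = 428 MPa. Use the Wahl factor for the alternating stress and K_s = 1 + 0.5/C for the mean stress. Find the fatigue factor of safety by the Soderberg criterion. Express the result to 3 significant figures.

C = D/d = 76.0/7.0 = 10.8571; K_W = (4C−1)/(4C−4)+0.615/C = 1.1327; K_s = 1+0.5/C = 1.0461
F_a = (F_max−F_min)/2 = 50.9 N; F_m = (F_max+F_min)/2 = 106.1 N
τ_a = K_W·8F_aD/(πd³) = 1.1327 × 28.72 = 32.532 MPa
τ_m = K_s·8F_mD/(πd³) = 1.0461 × 59.865 = 62.622 MPa
Soderberg: 1/n_f = τ_a/S_se + τ_m/S_sy = 32.532/208 + 62.622/428 = 0.15640 + 0.14631 = 0.30272
n_f = 1/0.30272 = 3.303

3.30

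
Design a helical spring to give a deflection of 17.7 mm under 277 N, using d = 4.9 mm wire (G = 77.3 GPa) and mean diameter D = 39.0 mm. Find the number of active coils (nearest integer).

Required rate k = F/δ = 277/17.7 = 15.65 N/mm
N_a = Gd⁴/(8D³k) = (77.3×10³ × 4.9⁴)/(8 × 39.0³ × 15.65)
    = 4.45619e+07 / 7.4266e+06 = 6 → 6 coils

6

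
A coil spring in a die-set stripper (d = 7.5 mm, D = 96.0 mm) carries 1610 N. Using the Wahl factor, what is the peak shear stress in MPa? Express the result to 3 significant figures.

1040 MPa

Spring index C = D/d = 96.0/7.5 = 12.8000
K_W = (4C−1)/(4C−4) + 0.615/C = 50.200/47.200 + 0.0480 = 1.1116
τ₀ = 8FD/(πd³) = 8·1610·96.0/(π·7.5³) = 1.23648e+06/1325.4 = 932.94 MPa
τ_max = K·τ₀ = 1.1116 × 932.94 = 1037.1 MPa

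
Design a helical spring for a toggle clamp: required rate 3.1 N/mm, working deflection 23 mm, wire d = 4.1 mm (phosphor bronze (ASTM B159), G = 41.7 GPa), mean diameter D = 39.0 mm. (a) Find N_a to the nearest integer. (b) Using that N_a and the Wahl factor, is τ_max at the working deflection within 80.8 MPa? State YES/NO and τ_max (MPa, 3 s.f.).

N_a = Gd⁴/(8D³k) = (41.7×10³)(4.1⁴)/(8·39.0³·3.1) = 8.01 → N_a = 8
Actual rate k = Gd⁴/(8D³·8) = 3.1038 N/mm
Working load F = kδ = 3.1038·23 = 71.388 N
C = 39.0/4.1 = 9.5122; K_W = (4C−1)/(4C−4)+0.615/C = 1.1528
τ_max = K_W·8FD/(πd³) = 1.1528·102.87 = 118.58 MPa
τ_max > 80.8 MPa → exceeds allowable

(a) 8 coils; (b) NO, τ_max = 119 MPa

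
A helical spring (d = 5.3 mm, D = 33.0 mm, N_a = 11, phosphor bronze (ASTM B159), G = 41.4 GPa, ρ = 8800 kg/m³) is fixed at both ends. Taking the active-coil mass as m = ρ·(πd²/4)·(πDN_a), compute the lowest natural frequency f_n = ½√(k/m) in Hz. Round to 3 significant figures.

k = Gd⁴/(8D³N_a) = (41.4×10³)(5.3⁴)/(8·33.0³·11) = 10.33 N/mm = 10330 N/m
Wire length L = πDN_a = π·33.0·11 = 1140.4 mm
m = ρ·(πd²/4)·L = 8800 × 22.062×10⁻⁶ m² × 1.1404 m = 0.2214 kg
f_n = ½√(k/m) = 0.5·√(10330/0.2214) = 0.5·√(46655) = 108 Hz

108 Hz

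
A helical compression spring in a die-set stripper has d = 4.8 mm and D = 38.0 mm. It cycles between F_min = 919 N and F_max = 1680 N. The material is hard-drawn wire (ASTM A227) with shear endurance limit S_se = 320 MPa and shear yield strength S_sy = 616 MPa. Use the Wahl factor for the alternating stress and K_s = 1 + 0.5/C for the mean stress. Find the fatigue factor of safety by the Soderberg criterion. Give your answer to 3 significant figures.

0.313

C = D/d = 38.0/4.8 = 7.9167; K_W = (4C−1)/(4C−4)+0.615/C = 1.1861; K_s = 1+0.5/C = 1.0632
F_a = (F_max−F_min)/2 = 380.5 N; F_m = (F_max+F_min)/2 = 1299.5 N
τ_a = K_W·8F_aD/(πd³) = 1.1861 × 332.93 = 394.9 MPa
τ_m = K_s·8F_mD/(πd³) = 1.0632 × 1137 = 1208.9 MPa
Soderberg: 1/n_f = τ_a/S_se + τ_m/S_sy = 394.9/320 + 1208.9/616 = 1.23405 + 1.96243 = 3.1965
n_f = 1/3.1965 = 0.3128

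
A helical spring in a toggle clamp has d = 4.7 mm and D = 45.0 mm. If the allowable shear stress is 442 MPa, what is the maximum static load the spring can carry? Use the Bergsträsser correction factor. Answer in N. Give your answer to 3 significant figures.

C = D/d = 45.0/4.7 = 9.5745
K_B = (4C+2)/(4C−3) = 40.298/35.298 = 1.1417
τ_max = K·8FD/(πd³) → F_max = τ_allow·πd³/(8DK)
F_max = 442·π·4.7³/(8·45.0·1.1417) = 1.4417e+05/410.99 = 350.78 N

351 N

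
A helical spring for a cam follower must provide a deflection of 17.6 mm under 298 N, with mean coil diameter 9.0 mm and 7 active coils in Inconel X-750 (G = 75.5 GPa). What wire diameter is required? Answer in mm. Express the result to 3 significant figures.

Required rate k = F/δ = 298/17.6 = 16.932 N/mm
d = (8D³N_a·k / G)^(1/4) = (8·9.0³·7·16.932 / (75.5×10³))^0.25
  = (9.1553)^0.25 = 1.7395 mm

1.74 mm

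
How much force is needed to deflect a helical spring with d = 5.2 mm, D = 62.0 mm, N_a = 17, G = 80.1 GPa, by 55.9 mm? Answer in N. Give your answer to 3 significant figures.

k = Gd⁴/(8D³N_a) = (80.1×10³)(5.2⁴)/(8·62.0³·17) = 1.8069 N/mm
F = k·δ = 1.8069 × 55.9 = 101.01 N

101 N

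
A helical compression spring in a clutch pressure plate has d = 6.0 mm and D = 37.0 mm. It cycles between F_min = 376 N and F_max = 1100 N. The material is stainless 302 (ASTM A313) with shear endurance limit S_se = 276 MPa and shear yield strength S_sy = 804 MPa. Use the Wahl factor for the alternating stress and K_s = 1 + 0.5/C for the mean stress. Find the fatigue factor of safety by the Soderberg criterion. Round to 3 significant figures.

C = D/d = 37.0/6.0 = 6.1667; K_W = (4C−1)/(4C−4)+0.615/C = 1.2449; K_s = 1+0.5/C = 1.0811
F_a = (F_max−F_min)/2 = 362 N; F_m = (F_max+F_min)/2 = 738 N
τ_a = K_W·8F_aD/(πd³) = 1.2449 × 157.91 = 196.57 MPa
τ_m = K_s·8F_mD/(πd³) = 1.0811 × 321.92 = 348.02 MPa
Soderberg: 1/n_f = τ_a/S_se + τ_m/S_sy = 196.57/276 + 348.02/804 = 0.71223 + 0.43286 = 1.1451
n_f = 1/1.1451 = 0.8733

0.873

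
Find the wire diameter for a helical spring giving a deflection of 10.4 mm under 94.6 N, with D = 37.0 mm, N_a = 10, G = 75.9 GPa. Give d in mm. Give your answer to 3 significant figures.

4.69 mm

Required rate k = F/δ = 94.6/10.4 = 9.0962 N/mm
d = (8D³N_a·k / G)^(1/4) = (8·37.0³·10·9.0962 / (75.9×10³))^0.25
  = (485.64)^0.25 = 4.6944 mm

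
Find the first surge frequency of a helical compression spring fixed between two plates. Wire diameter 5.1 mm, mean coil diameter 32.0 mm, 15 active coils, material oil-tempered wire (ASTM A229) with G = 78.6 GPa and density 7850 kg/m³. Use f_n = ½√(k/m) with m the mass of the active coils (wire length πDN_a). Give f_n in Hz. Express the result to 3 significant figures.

118 Hz

k = Gd⁴/(8D³N_a) = (78.6×10³)(5.1⁴)/(8·32.0³·15) = 13.523 N/mm = 13523 N/m
Wire length L = πDN_a = π·32.0·15 = 1508 mm
m = ρ·(πd²/4)·L = 7850 × 20.428×10⁻⁶ m² × 1.508 m = 0.24182 kg
f_n = ½√(k/m) = 0.5·√(13523/0.24182) = 0.5·√(55922) = 118.24 Hz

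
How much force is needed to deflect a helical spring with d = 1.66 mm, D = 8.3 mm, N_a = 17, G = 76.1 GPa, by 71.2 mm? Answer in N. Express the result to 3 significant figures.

529 N

k = Gd⁴/(8D³N_a) = (76.1×10³)(1.66⁴)/(8·8.3³·17) = 7.4309 N/mm
F = k·δ = 7.4309 × 71.2 = 529.08 N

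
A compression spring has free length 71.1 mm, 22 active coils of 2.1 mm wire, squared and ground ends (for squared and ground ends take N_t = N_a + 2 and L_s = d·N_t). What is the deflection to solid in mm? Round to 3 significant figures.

N_t = 24; L_s = 2.1·24 = 50.4 mm
δ_solid = L₀ − L_s = 71.1 − 50.4 = 20.7 mm

20.7 mm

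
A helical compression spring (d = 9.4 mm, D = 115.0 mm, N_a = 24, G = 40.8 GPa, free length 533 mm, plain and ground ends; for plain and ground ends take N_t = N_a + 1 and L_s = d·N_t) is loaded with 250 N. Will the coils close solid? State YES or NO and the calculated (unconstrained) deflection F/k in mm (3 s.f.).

NO, δ = 229 mm

k = Gd⁴/(8D³N_a) = (40.8×10³)(9.4⁴)/(8·115.0³·24) = 1.0909 N/mm
N_t = 25; L_s = 9.4·25 = 235 mm; δ_solid = L₀ − L_s = 533 − 235 = 298 mm
δ = F/k = 250/1.0909 = 229.17 mm
δ < δ_solid → spring does not go solid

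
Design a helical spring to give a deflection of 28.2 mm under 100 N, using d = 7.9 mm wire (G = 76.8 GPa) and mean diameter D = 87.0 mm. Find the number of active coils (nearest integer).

16

Required rate k = F/δ = 100/28.2 = 3.5461 N/mm
N_a = Gd⁴/(8D³k) = (76.8×10³ × 7.9⁴)/(8 × 87.0³ × 3.5461)
    = 2.99137e+08 / 1.86809e+07 = 16.01 → 16 coils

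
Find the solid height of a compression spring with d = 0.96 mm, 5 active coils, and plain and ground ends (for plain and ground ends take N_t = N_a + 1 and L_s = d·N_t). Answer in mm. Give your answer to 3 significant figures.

plain and ground ends: N_t = N_a + 1 = 5 + 1 = 6
L_s = d·N_t = 0.96 × 6 = 5.76 mm

5.76 mm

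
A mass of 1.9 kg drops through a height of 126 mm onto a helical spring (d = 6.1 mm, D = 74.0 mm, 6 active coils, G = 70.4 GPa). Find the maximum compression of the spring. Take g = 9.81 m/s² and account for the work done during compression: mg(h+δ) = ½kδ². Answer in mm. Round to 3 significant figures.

34.6 mm

k = Gd⁴/(8D³N_a) = (70.4×10³)(6.1⁴)/(8·74.0³·6) = 5.0114 N/mm
W = mg = 1.9 × 9.81 = 18.639 N
½kδ² − Wδ − Wh = 0 → δ = (W + √(W² + 2kWh))/k
δ = (18.639 + √(347.41 + 23538.5))/5.0114 = (18.639 + 154.55)/5.0114 = 34.559 mm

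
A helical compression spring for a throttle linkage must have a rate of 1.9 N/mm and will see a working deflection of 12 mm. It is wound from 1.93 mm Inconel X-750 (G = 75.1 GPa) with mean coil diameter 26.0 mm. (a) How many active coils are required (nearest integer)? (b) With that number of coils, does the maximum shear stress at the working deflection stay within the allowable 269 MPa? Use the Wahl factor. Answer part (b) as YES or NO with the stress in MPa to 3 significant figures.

N_a = Gd⁴/(8D³k) = (75.1×10³)(1.93⁴)/(8·26.0³·1.9) = 3.9 → N_a = 4
Actual rate k = Gd⁴/(8D³·4) = 1.8527 N/mm
Working load F = kδ = 1.8527·12 = 22.232 N
C = 26.0/1.93 = 13.4715; K_W = (4C−1)/(4C−4)+0.615/C = 1.1058
τ_max = K_W·8FD/(πd³) = 1.1058·204.75 = 226.41 MPa
τ_max ≤ 269 MPa → acceptable

(a) 4 coils; (b) YES, τ_max = 226 MPa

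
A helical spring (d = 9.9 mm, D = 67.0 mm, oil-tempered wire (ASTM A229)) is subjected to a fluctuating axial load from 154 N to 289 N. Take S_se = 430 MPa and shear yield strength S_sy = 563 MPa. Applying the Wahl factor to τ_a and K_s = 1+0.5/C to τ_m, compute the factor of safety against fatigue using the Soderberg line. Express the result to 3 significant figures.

C = D/d = 67.0/9.9 = 6.7677; K_W = (4C−1)/(4C−4)+0.615/C = 1.2209; K_s = 1+0.5/C = 1.0739
F_a = (F_max−F_min)/2 = 67.5 N; F_m = (F_max+F_min)/2 = 221.5 N
τ_a = K_W·8F_aD/(πd³) = 1.2209 × 11.869 = 14.491 MPa
τ_m = K_s·8F_mD/(πd³) = 1.0739 × 38.948 = 41.825 MPa
Soderberg: 1/n_f = τ_a/S_se + τ_m/S_sy = 14.491/430 + 41.825/563 = 0.03370 + 0.07429 = 0.10799
n_f = 1/0.10799 = 9.26

9.26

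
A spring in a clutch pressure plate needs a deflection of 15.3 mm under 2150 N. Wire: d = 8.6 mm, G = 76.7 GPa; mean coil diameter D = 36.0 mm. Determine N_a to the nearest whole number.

8

Required rate k = F/δ = 2150/15.3 = 140.52 N/mm
N_a = Gd⁴/(8D³k) = (76.7×10³ × 8.6⁴)/(8 × 36.0³ × 140.52)
    = 4.19555e+08 / 5.24499e+07 = 7.999 → 8 coils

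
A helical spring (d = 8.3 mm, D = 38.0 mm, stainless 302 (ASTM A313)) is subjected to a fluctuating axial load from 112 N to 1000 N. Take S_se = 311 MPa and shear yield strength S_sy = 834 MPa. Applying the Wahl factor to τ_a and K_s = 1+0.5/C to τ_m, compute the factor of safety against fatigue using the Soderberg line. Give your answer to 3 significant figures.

2.22

C = D/d = 38.0/8.3 = 4.5783; K_W = (4C−1)/(4C−4)+0.615/C = 1.3439; K_s = 1+0.5/C = 1.1092
F_a = (F_max−F_min)/2 = 444 N; F_m = (F_max+F_min)/2 = 556 N
τ_a = K_W·8F_aD/(πd³) = 1.3439 × 75.14 = 100.98 MPa
τ_m = K_s·8F_mD/(πd³) = 1.1092 × 94.094 = 104.37 MPa
Soderberg: 1/n_f = τ_a/S_se + τ_m/S_sy = 100.98/311 + 104.37/834 = 0.32470 + 0.12514 = 0.44985
n_f = 1/0.44985 = 2.223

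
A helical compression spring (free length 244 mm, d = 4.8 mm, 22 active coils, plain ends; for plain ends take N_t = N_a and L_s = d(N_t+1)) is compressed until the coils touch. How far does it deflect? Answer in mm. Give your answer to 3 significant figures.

134 mm

N_t = 22; L_s = 4.8·23 = 110.4 mm
δ_solid = L₀ − L_s = 244 − 110.4 = 133.6 mm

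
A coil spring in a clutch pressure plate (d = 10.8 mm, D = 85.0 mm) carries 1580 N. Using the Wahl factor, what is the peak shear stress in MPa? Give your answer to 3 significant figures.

Spring index C = D/d = 85.0/10.8 = 7.8704
K_W = (4C−1)/(4C−4) + 0.615/C = 30.481/27.481 + 0.0781 = 1.1873
τ₀ = 8FD/(πd³) = 8·1580·85.0/(π·10.8³) = 1.0744e+06/3957.5 = 271.48 MPa
τ_max = K·τ₀ = 1.1873 × 271.48 = 322.33 MPa

322 MPa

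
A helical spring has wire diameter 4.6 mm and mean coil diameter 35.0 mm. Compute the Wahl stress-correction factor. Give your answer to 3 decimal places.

1.194

C = D/d = 35.0/4.6 = 7.6087
K_W = (4C−1)/(4C−4) + 0.615/C = 29.435/26.435 + 0.0808 = 1.1943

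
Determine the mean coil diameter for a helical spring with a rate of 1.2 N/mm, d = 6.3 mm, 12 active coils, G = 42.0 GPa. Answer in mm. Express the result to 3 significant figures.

83.1 mm

D = (Gd⁴/(8N_a·k))^(1/3) = (42.0×10³·6.3⁴/(8·12·1.2))^(1/3)
  = (574327)^(1/3) = 83.1227 mm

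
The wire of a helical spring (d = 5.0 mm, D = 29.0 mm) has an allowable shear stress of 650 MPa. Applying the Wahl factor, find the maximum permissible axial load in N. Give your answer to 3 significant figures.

872 N

C = D/d = 29.0/5.0 = 5.8000
K_W = (4C−1)/(4C−4) + 0.615/C = 22.200/19.200 + 0.1060 = 1.2623
τ_max = K·8FD/(πd³) → F_max = τ_allow·πd³/(8DK)
F_max = 650·π·5.0³/(8·29.0·1.2623) = 2.5525e+05/292.85 = 871.62 N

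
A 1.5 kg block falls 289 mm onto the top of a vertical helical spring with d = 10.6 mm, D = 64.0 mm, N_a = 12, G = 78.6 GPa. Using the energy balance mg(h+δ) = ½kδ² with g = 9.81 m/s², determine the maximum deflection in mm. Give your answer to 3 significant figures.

15.1 mm

k = Gd⁴/(8D³N_a) = (78.6×10³)(10.6⁴)/(8·64.0³·12) = 39.431 N/mm
W = mg = 1.5 × 9.81 = 14.715 N
½kδ² − Wδ − Wh = 0 → δ = (W + √(W² + 2kWh))/k
δ = (14.715 + √(216.53 + 335369))/39.431 = (14.715 + 579.3)/39.431 = 15.065 mm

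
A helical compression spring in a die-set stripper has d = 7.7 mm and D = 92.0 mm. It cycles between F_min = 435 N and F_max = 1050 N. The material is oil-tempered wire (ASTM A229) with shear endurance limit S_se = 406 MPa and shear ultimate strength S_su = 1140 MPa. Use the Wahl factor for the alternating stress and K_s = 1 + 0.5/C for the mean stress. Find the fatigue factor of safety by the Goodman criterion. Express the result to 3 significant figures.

C = D/d = 92.0/7.7 = 11.9481; K_W = (4C−1)/(4C−4)+0.615/C = 1.1200; K_s = 1+0.5/C = 1.0418
F_a = (F_max−F_min)/2 = 307.5 N; F_m = (F_max+F_min)/2 = 742.5 N
τ_a = K_W·8F_aD/(πd³) = 1.1200 × 157.8 = 176.73 MPa
τ_m = K_s·8F_mD/(πd³) = 1.0418 × 381.02 = 396.97 MPa
Goodman: 1/n_f = τ_a/S_se + τ_m/S_su = 176.73/406 + 396.97/1140 = 0.43530 + 0.34822 = 0.78351
n_f = 1/0.78351 = 1.276

1.28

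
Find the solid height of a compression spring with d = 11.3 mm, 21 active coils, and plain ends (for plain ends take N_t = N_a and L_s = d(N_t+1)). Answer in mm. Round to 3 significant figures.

plain ends: N_t = N_a = 21
L_s = d·(N_t+1) = 11.3 × 22 = 248.6 mm

249 mm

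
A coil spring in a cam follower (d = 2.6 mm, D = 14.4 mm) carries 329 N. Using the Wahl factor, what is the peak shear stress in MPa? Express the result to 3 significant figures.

876 MPa

Spring index C = D/d = 14.4/2.6 = 5.5385
K_W = (4C−1)/(4C−4) + 0.615/C = 21.154/18.154 + 0.1110 = 1.2763
τ₀ = 8FD/(πd³) = 8·329·14.4/(π·2.6³) = 37900.8/55.217 = 686.4 MPa
τ_max = K·τ₀ = 1.2763 × 686.4 = 876.05 MPa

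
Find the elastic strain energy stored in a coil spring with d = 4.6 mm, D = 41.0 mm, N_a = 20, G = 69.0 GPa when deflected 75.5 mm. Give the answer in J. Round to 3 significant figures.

k = Gd⁴/(8D³N_a) = (69.0×10³)(4.6⁴)/(8·41.0³·20) = 2.8016 N/mm
U = ½kδ² = 0.5 × 2.8016 × 75.5² = 7985 N·mm = 7.985 J

7.98 J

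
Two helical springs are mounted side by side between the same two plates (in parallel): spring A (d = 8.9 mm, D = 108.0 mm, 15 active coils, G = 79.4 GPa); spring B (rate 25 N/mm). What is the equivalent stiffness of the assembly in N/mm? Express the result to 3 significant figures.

k_A = Gd⁴/(8D³N_a) = (79.4×10³)(8.9⁴)/(8·108.0³·15) = 3.2956 N/mm
Parallel: k_eq = 3.2956 + 25 = 28.296 N/mm

28.3 N/mm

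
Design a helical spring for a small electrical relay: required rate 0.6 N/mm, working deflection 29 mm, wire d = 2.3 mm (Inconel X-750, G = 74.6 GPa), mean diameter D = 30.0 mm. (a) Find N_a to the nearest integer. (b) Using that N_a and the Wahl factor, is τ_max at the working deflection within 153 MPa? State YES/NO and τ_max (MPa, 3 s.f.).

N_a = Gd⁴/(8D³k) = (74.6×10³)(2.3⁴)/(8·30.0³·0.6) = 16.11 → N_a = 16
Actual rate k = Gd⁴/(8D³·16) = 0.60405 N/mm
Working load F = kδ = 0.60405·29 = 17.518 N
C = 30.0/2.3 = 13.0435; K_W = (4C−1)/(4C−4)+0.615/C = 1.1094
τ_max = K_W·8FD/(πd³) = 1.1094·109.99 = 122.03 MPa
τ_max ≤ 153 MPa → acceptable

(a) 16 coils; (b) YES, τ_max = 122 MPa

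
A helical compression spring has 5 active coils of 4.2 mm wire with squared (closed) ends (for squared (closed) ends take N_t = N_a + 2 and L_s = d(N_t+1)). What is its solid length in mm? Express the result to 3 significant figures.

33.6 mm

squared (closed) ends: N_t = N_a + 2 = 5 + 2 = 7
L_s = d·(N_t+1) = 4.2 × 8 = 33.6 mm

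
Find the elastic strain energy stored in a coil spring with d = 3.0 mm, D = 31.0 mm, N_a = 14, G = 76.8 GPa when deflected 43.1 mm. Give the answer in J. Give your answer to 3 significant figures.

k = Gd⁴/(8D³N_a) = (76.8×10³)(3.0⁴)/(8·31.0³·14) = 1.8644 N/mm
U = ½kδ² = 0.5 × 1.8644 × 43.1² = 1731.7 N·mm = 1.7317 J

1.73 J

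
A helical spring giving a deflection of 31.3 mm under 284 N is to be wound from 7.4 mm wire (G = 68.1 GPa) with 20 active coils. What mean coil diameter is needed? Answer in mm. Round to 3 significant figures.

Required rate k = F/δ = 284/31.3 = 9.0735 N/mm
D = (Gd⁴/(8N_a·k))^(1/3) = (68.1×10³·7.4⁴/(8·20·9.0735))^(1/3)
  = (140663)^(1/3) = 52.0068 mm

52.0 mm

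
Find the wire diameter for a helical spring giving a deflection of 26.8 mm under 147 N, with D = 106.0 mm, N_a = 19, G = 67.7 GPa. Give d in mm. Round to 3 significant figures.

11.0 mm

Required rate k = F/δ = 147/26.8 = 5.4851 N/mm
d = (8D³N_a·k / G)^(1/4) = (8·106.0³·19·5.4851 / (67.7×10³))^0.25
  = (14667)^0.25 = 11.0050 mm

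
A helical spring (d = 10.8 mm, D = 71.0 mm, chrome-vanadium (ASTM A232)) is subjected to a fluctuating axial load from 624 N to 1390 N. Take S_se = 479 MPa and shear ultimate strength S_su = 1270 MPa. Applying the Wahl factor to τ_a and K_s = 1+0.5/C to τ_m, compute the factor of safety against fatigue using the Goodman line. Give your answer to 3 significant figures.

C = D/d = 71.0/10.8 = 6.5741; K_W = (4C−1)/(4C−4)+0.615/C = 1.2281; K_s = 1+0.5/C = 1.0761
F_a = (F_max−F_min)/2 = 383 N; F_m = (F_max+F_min)/2 = 1007 N
τ_a = K_W·8F_aD/(πd³) = 1.2281 × 54.97 = 67.509 MPa
τ_m = K_s·8F_mD/(πd³) = 1.0761 × 144.53 = 155.52 MPa
Goodman: 1/n_f = τ_a/S_se + τ_m/S_su = 67.509/479 + 155.52/1270 = 0.14094 + 0.12246 = 0.2634
n_f = 1/0.2634 = 3.797

3.80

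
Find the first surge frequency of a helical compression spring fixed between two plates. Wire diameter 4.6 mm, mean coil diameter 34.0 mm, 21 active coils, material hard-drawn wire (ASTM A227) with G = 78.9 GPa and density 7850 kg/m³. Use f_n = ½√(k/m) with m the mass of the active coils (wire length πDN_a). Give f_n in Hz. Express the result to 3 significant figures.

k = Gd⁴/(8D³N_a) = (78.9×10³)(4.6⁴)/(8·34.0³·21) = 5.3501 N/mm = 5350.1 N/m
Wire length L = πDN_a = π·34.0·21 = 2243.1 mm
m = ρ·(πd²/4)·L = 7850 × 16.619×10⁻⁶ m² × 2.2431 m = 0.29263 kg
f_n = ½√(k/m) = 0.5·√(5350.1/0.29263) = 0.5·√(18283) = 67.607 Hz

67.6 Hz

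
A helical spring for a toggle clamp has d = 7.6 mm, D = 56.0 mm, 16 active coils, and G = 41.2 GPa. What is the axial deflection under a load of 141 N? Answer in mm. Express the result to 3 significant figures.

23.1 mm

k = Gd⁴/(8D³N_a) = (41.2×10³)(7.6⁴)/(8·56.0³·16) = 6.1147 N/mm
δ = F/k = 141 / 6.1147 = 23.059 mm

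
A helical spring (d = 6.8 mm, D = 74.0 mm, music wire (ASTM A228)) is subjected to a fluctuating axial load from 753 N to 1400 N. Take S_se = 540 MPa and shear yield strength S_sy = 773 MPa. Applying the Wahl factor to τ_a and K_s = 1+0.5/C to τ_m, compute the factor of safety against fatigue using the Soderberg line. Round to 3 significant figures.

C = D/d = 74.0/6.8 = 10.8824; K_W = (4C−1)/(4C−4)+0.615/C = 1.1324; K_s = 1+0.5/C = 1.0459
F_a = (F_max−F_min)/2 = 323.5 N; F_m = (F_max+F_min)/2 = 1076.5 N
τ_a = K_W·8F_aD/(πd³) = 1.1324 × 193.87 = 219.54 MPa
τ_m = K_s·8F_mD/(πd³) = 1.0459 × 645.15 = 674.79 MPa
Soderberg: 1/n_f = τ_a/S_se + τ_m/S_sy = 219.54/540 + 674.79/773 = 0.40656 + 0.87295 = 1.2795
n_f = 1/1.2795 = 0.7815

0.782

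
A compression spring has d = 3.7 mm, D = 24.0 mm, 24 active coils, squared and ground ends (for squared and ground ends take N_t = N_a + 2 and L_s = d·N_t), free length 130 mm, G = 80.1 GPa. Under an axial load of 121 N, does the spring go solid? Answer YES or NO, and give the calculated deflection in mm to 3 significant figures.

k = Gd⁴/(8D³N_a) = (80.1×10³)(3.7⁴)/(8·24.0³·24) = 5.6559 N/mm
N_t = 26; L_s = 3.7·26 = 96.2 mm; δ_solid = L₀ − L_s = 130 − 96.2 = 33.8 mm
δ = F/k = 121/5.6559 = 21.393 mm
δ < δ_solid → spring does not go solid

NO, δ = 21.4 mm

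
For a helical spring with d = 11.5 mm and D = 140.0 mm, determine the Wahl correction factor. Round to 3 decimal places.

C = D/d = 140.0/11.5 = 12.1739
K_W = (4C−1)/(4C−4) + 0.615/C = 47.696/44.696 + 0.0505 = 1.1176

1.118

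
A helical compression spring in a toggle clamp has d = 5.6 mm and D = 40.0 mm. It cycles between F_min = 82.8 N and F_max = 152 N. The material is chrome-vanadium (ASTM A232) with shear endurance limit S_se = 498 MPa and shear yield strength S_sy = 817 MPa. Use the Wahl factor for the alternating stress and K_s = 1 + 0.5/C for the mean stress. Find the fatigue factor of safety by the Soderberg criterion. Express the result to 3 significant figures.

7.25

C = D/d = 40.0/5.6 = 7.1429; K_W = (4C−1)/(4C−4)+0.615/C = 1.2082; K_s = 1+0.5/C = 1.0700
F_a = (F_max−F_min)/2 = 34.6 N; F_m = (F_max+F_min)/2 = 117.4 N
τ_a = K_W·8F_aD/(πd³) = 1.2082 × 20.068 = 24.246 MPa
τ_m = K_s·8F_mD/(πd³) = 1.0700 × 68.093 = 72.86 MPa
Soderberg: 1/n_f = τ_a/S_se + τ_m/S_sy = 24.246/498 + 72.86/817 = 0.04869 + 0.08918 = 0.13787
n_f = 1/0.13787 = 7.253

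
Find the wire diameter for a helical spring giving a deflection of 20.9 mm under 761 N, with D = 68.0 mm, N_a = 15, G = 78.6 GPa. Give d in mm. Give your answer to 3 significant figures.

11.5 mm

Required rate k = F/δ = 761/20.9 = 36.411 N/mm
d = (8D³N_a·k / G)^(1/4) = (8·68.0³·15·36.411 / (78.6×10³))^0.25
  = (17479)^0.25 = 11.4982 mm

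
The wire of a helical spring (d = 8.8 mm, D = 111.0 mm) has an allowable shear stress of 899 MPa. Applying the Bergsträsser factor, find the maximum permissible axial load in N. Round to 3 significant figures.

C = D/d = 111.0/8.8 = 12.6136
K_B = (4C+2)/(4C−3) = 52.455/47.455 = 1.1054
τ_max = K·8FD/(πd³) → F_max = τ_allow·πd³/(8DK)
F_max = 899·π·8.8³/(8·111.0·1.1054) = 1.9247e+06/981.56 = 1960.8 N

1960 N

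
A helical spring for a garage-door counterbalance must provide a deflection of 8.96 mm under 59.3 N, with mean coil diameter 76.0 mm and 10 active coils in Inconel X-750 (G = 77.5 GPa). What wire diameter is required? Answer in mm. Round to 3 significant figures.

Required rate k = F/δ = 59.3/8.96 = 6.6183 N/mm
d = (8D³N_a·k / G)^(1/4) = (8·76.0³·10·6.6183 / (77.5×10³))^0.25
  = (2999)^0.25 = 7.4002 mm

7.40 mm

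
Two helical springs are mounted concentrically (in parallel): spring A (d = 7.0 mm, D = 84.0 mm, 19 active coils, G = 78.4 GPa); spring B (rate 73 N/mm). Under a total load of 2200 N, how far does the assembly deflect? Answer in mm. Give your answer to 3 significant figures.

k_A = Gd⁴/(8D³N_a) = (78.4×10³)(7.0⁴)/(8·84.0³·19) = 2.0894 N/mm
Parallel: k_eq = 2.0894 + 73 = 75.089 N/mm
δ = F/k_eq = 2200/75.089 = 29.298 mm

29.3 mm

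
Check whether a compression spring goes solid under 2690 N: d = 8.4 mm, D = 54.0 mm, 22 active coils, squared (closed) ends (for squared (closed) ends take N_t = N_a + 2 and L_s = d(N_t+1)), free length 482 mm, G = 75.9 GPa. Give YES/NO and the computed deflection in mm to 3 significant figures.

NO, δ = 197 mm

k = Gd⁴/(8D³N_a) = (75.9×10³)(8.4⁴)/(8·54.0³·22) = 13.635 N/mm
N_t = 24; L_s = 8.4·25 = 210 mm; δ_solid = L₀ − L_s = 482 − 210 = 272 mm
δ = F/k = 2690/13.635 = 197.28 mm
δ < δ_solid → spring does not go solid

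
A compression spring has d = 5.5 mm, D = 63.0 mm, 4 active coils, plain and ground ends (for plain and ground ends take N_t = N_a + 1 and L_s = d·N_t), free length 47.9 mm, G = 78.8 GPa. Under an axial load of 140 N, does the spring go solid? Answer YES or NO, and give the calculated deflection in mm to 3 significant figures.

k = Gd⁴/(8D³N_a) = (78.8×10³)(5.5⁴)/(8·63.0³·4) = 9.0117 N/mm
N_t = 5; L_s = 5.5·5 = 27.5 mm; δ_solid = L₀ − L_s = 47.9 − 27.5 = 20.4 mm
δ = F/k = 140/9.0117 = 15.535 mm
δ < δ_solid → spring does not go solid

NO, δ = 15.5 mm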